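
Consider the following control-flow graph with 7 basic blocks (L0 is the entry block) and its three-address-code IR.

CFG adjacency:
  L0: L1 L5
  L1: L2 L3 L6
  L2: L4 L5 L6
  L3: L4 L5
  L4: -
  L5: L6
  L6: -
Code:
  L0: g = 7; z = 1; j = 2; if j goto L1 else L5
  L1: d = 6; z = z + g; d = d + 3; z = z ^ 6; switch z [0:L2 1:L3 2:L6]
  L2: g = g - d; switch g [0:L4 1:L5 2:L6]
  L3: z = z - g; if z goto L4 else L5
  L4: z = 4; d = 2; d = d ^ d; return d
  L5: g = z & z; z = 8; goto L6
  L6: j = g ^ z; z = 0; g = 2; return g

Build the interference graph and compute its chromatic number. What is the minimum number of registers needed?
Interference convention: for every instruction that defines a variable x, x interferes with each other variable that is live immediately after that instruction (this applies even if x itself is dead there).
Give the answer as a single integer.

Answer: 3

Derivation:
Per-block:
  L0 def {g,j,z} use ∅
  L1 def {d,z} use {g,z}
  L2 def {g} use {d,g}
  L3 def {z} use {g,z}
  L4 def {d,z} use ∅
  L5 def {g,z} use {z}
  L6 def {g,j,z} use {g,z}

Live sets:
  live L0: ∅→{g,z}
  live L1: {g,z}→{d,g,z}
  live L2: {d,g,z}→{g,z}
  live L3: {g,z}→{z}
  live L4: ∅→∅
  live L5: {z}→{g,z}
  live L6: {g,z}→∅

Interference:
  d: {g,z}
  g: {d,j,z}
  j: {g,z}
  z: {d,g,j}

Registers:
  {d,g,z} pairwise interfere (3-clique) ⇒ χ ≥ 3
  assign d→r2 g→r0 j→r2 z→r1 — no edge inside a register ⇒ χ ≤ 3
  χ = 3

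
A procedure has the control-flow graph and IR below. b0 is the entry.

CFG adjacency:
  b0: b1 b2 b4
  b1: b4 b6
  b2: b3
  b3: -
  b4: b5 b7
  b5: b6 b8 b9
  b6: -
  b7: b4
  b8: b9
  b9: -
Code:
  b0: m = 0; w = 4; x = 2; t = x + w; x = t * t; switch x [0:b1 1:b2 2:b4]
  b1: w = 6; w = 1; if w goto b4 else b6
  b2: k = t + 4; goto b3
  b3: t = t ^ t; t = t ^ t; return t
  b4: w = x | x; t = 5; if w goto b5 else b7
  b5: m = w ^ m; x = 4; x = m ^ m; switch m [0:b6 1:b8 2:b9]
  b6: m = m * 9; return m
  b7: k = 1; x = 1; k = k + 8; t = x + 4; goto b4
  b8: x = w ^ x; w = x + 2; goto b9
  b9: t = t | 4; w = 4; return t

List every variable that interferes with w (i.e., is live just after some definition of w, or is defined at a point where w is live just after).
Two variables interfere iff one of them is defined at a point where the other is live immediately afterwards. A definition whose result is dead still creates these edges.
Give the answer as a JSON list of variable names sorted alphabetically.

Answer: ["m", "t", "x"]

Analysis:
def/use:
  b0: def={m,t,w,x} ue=∅
  b1: def={w} ue=∅
  b2: def={k} ue={t}
  b3: def={t} ue={t}
  b4: def={t,w} ue={x}
  b5: def={m,x} ue={m,w}
  b6: def={m} ue={m}
  b7: def={k,t,x} ue=∅
  b8: def={w,x} ue={w,x}
  b9: def={t,w} ue={t}

Backward fixpoint:
  b0: in=∅ out={m,t,x}
  b1: in={m,x} out={m,x}
  b2: in={t} out={t}
  b3: in={t} out=∅
  b4: in={m,x} out={m,t,w}
  b5: in={m,t,w} out={m,t,w,x}
  b6: in={m} out=∅
  b7: in={m} out={m,x}
  b8: in={t,w,x} out={t}
  b9: in={t} out=∅

Conflict graph:
  k — {m,t,x}
  m — {k,t,w,x}
  t — {k,m,w,x}
  w — {m,t,x}
  x — {k,m,t,w}

N(w) = ["m", "t", "x"]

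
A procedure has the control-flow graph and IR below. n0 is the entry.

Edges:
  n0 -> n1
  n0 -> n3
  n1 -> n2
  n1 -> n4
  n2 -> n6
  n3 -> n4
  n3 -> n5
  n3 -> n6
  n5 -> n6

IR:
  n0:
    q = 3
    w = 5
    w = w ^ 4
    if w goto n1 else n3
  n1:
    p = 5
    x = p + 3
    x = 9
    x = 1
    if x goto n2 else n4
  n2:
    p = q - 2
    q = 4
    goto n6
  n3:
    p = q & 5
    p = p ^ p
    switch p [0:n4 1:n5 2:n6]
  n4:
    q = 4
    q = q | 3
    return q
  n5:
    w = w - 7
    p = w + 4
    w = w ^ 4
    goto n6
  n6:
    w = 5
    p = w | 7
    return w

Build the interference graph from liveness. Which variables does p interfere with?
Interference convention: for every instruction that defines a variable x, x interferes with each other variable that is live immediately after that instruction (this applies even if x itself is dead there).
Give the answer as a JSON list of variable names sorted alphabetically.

Block summaries:
  n0 def {q,w} use ∅
  n1 def {p,x} use ∅
  n2 def {p,q} use {q}
  n3 def {p} use {q}
  n4 def {q} use ∅
  n5 def {p,w} use {w}
  n6 def {p,w} use ∅

Liveness:
  live n0: ∅→{q,w}
  live n1: {q}→{q}
  live n2: {q}→∅
  live n3: {q,w}→{w}
  live n4: ∅→∅
  live n5: {w}→∅
  live n6: ∅→∅

Interference:
  p — {q,w}
  q — {p,w,x}
  w — {p,q}
  x — {q}

N(p) = ["q", "w"]

Answer: ["q", "w"]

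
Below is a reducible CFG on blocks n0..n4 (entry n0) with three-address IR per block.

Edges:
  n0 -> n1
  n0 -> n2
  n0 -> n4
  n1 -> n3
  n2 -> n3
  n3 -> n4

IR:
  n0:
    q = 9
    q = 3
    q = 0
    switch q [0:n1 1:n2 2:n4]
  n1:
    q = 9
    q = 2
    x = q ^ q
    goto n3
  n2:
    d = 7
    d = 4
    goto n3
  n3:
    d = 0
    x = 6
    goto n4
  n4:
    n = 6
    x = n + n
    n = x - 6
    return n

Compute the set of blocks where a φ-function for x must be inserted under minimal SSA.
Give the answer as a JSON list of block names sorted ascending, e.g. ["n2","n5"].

idom tree: n1←n0 n2←n0 n3←n0 n4←n0
Dom at joins:
  n3: preds {n1,n2}: {n0,n1} ∩ {n0,n2} = {n0}; idom=n0
  n4: preds {n0,n3}: {n0} ∩ {n0,n3} = {n0}; idom=n0

DF walk-up:
  n3←n1: walk n1 to n0
  n3←n2: walk n2 to n0
  n4←n0: walk · to n0
  n4←n3: walk n3 to n0
  n0: DF=∅
  n1: DF={n3}
  n2: DF={n3}
  n3: DF={n4}
  n4: DF=∅

φ for x: defs {n1,n3,n4}
  DF⁺ = {n3,n4}

Answer: ["n3", "n4"]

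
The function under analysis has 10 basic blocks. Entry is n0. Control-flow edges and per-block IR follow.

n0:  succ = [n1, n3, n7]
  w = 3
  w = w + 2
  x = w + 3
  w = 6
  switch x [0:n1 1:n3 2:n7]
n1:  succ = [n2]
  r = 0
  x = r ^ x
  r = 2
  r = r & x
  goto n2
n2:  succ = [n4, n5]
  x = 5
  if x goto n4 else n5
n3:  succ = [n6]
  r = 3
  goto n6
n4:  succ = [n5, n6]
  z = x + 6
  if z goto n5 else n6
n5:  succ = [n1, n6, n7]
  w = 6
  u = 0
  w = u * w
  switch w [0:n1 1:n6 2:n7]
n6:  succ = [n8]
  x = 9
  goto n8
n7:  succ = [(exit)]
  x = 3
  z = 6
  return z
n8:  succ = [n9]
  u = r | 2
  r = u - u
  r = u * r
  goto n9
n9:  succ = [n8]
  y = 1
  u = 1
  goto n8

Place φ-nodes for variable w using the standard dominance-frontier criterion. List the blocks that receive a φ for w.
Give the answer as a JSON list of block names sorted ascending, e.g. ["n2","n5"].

idom tree: n1←n0 n2←n1 n3←n0 n4←n2 n5←n2 n6←n0 n7←n0 n8←n6 n9←n8
Dom at joins:
  n1: preds {n0,n5}: {n0} ∩ {n0,n1,n2,n5} = {n0}; idom=n0
  n5: preds {n2,n4}: {n0,n1,n2} ∩ {n0,n1,n2,n4} = {n0,n1,n2}; idom=n2
  n6: preds {n3,n4,n5}: {n0,n3} ∩ {n0,n1,n2,n4} ∩ {n0,n1,n2,n5} = {n0}; idom=n0
  n7: preds {n0,n5}: {n0} ∩ {n0,n1,n2,n5} = {n0}; idom=n0
  n8: preds {n6,n9}: {n0,n6} ∩ {n0,n6,n8,n9} = {n0,n6}; idom=n6

DF walk-up:
  join n1 pred n0: · stop@n0
  join n1 pred n5: n5→n2→n1 stop@n0
  join n5 pred n2: · stop@n2
  join n5 pred n4: n4 stop@n2
  join n6 pred n3: n3 stop@n0
  join n6 pred n4: n4→n2→n1 stop@n0
  join n6 pred n5: n5→n2→n1 stop@n0
  join n7 pred n0: · stop@n0
  join n7 pred n5: n5→n2→n1 stop@n0
  join n8 pred n6: · stop@n6
  join n8 pred n9: n9→n8 stop@n6
  DF(n0)=∅
  DF(n1)={n1,n6,n7}
  DF(n2)={n1,n6,n7}
  DF(n3)={n6}
  DF(n4)={n5,n6}
  DF(n5)={n1,n6,n7}
  DF(n6)=∅
  DF(n7)=∅
  DF(n8)={n8}
  DF(n9)={n8}

φ for w: defs {n0,n5}
  DF⁺ = {n1,n6,n7}

Answer: ["n1", "n6", "n7"]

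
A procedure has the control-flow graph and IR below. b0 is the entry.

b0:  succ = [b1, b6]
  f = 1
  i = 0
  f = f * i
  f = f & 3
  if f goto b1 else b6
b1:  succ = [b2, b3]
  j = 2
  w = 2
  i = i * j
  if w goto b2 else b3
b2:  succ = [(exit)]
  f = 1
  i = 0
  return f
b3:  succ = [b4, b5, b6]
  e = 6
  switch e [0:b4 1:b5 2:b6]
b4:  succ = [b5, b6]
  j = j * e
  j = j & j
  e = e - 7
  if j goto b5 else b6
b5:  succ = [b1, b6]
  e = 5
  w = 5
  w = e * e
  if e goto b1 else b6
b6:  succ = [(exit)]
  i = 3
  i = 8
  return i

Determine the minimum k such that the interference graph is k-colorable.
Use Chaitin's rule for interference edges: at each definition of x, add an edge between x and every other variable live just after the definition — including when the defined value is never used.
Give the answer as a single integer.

Block summaries:
  b0: def={f,i} ue=∅
  b1: def={i,j,w} ue={i}
  b2: def={f,i} ue=∅
  b3: def={e} ue=∅
  b4: def={e,j} ue={e,j}
  b5: def={e,w} ue=∅
  b6: def={i} ue=∅

Liveness:
  b0: in=∅ out={i}
  b1: in={i} out={i,j}
  b2: in=∅ out=∅
  b3: in={i,j} out={e,i,j}
  b4: in={e,i,j} out={i}
  b5: in={i} out={i}
  b6: in=∅ out=∅

Interfere edges:
  e — {i,j,w}
  f — {i}
  i — {e,f,j,w}
  j — {e,i,w}
  w — {e,i,j}

Registers:
  {e,i,j,w} pairwise interfere (4-clique) ⇒ χ ≥ 4
  4-colouring: R0={i}  R1={e,f}  R2={j}  R3={w}
  χ = 4

Answer: 4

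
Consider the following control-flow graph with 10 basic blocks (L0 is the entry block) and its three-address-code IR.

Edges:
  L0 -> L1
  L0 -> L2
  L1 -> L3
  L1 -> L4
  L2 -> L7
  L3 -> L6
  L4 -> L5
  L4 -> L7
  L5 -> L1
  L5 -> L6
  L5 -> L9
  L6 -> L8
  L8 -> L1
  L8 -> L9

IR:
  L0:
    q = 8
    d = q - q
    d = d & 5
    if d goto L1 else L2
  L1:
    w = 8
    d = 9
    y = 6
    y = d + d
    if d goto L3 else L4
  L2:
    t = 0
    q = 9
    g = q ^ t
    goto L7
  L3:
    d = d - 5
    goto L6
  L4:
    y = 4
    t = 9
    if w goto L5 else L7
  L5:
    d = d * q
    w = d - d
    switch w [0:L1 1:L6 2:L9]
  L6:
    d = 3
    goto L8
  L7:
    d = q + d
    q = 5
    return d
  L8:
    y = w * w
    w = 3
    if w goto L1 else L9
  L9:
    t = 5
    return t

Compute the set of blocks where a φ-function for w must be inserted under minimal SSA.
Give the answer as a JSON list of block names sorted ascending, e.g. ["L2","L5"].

idom tree: L1←L0 L2←L0 L3←L1 L4←L1 L5←L4 L6←L1 L7←L0 L8←L6 L9←L1
Join-block Dom:
  L1: preds {L0,L5,L8}: {L0} ∩ {L0,L1,L4,L5} ∩ {L0,L1,L6,L8} = {L0}; idom=L0
  L6: preds {L3,L5}: {L0,L1,L3} ∩ {L0,L1,L4,L5} = {L0,L1}; idom=L1
  L7: preds {L2,L4}: {L0,L2} ∩ {L0,L1,L4} = {L0}; idom=L0
  L9: preds {L5,L8}: {L0,L1,L4,L5} ∩ {L0,L1,L6,L8} = {L0,L1}; idom=L1

DF walk-up:
  join L1 pred L0: · stop@L0
  join L1 pred L5: L5→L4→L1 stop@L0
  join L1 pred L8: L8→L6→L1 stop@L0
  join L6 pred L3: L3 stop@L1
  join L6 pred L5: L5→L4 stop@L1
  join L7 pred L2: L2 stop@L0
  join L7 pred L4: L4→L1 stop@L0
  join L9 pred L5: L5→L4 stop@L1
  join L9 pred L8: L8→L6 stop@L1
  L0 → ∅
  L1 → {L1,L7}
  L2 → {L7}
  L3 → {L6}
  L4 → {L1,L6,L7,L9}
  L5 → {L1,L6,L9}
  L6 → {L1,L9}
  L7 → ∅
  L8 → {L1,L9}
  L9 → ∅

φ for w: defs {L1,L5,L8}
  DF⁺ = {L1,L6,L7,L9}

Answer: ["L1", "L6", "L7", "L9"]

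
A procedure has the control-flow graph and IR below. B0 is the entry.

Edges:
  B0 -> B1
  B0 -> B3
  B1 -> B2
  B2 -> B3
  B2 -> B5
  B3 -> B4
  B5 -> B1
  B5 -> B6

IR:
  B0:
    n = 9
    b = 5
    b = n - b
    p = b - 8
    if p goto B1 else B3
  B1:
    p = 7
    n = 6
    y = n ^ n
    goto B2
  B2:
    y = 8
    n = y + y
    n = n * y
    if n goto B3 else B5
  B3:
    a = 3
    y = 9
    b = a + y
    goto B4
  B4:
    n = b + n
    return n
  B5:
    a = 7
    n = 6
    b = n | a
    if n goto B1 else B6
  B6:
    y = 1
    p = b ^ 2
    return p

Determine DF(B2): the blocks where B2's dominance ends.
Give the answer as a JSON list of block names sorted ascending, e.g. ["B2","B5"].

idom tree: B1←B0 B2←B1 B3←B0 B4←B3 B5←B2 B6←B5
Dom∩ at merges:
  B1: preds {B0,B5}: {B0} ∩ {B0,B1,B2,B5} = {B0}; idom=B0
  B3: preds {B0,B2}: {B0} ∩ {B0,B1,B2} = {B0}; idom=B0

Frontier:
  B1←B0: walk · to B0
  B1←B5: walk B5→B2→B1 to B0
  B3←B0: walk · to B0
  B3←B2: walk B2→B1 to B0
  B0: DF=∅
  B1: DF={B1,B3}
  B2: DF={B1,B3}
  B3: DF=∅
  B4: DF=∅
  B5: DF={B1}
  B6: DF=∅

DF(B2) = ["B1", "B3"]

Answer: ["B1", "B3"]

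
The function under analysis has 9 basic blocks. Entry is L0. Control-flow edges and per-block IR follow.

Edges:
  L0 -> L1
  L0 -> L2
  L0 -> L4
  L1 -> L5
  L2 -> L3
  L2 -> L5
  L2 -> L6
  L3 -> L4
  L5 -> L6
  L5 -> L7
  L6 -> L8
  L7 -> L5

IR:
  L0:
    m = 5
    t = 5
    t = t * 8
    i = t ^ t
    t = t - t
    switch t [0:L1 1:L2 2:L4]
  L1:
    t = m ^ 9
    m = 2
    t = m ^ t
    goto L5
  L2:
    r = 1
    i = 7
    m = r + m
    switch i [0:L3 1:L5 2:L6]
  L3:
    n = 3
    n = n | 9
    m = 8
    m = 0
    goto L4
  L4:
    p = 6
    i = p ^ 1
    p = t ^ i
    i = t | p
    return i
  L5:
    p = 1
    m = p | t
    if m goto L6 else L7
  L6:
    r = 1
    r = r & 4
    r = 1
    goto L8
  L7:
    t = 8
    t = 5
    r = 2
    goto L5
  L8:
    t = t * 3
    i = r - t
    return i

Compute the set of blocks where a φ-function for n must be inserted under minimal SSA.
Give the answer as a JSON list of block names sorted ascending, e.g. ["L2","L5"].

Answer: ["L4"]

Derivation:
idom tree: L1←L0 L2←L0 L3←L2 L4←L0 L5←L0 L6←L0 L7←L5 L8←L6
Join-block Dom:
  L4: preds {L0,L3}: {L0} ∩ {L0,L2,L3} = {L0}; idom=L0
  L5: preds {L1,L2,L7}: {L0,L1} ∩ {L0,L2} ∩ {L0,L5,L7} = {L0}; idom=L0
  L6: preds {L2,L5}: {L0,L2} ∩ {L0,L5} = {L0}; idom=L0

DF derivation:
  join L4 pred L0: · stop@L0
  join L4 pred L3: L3→L2 stop@L0
  join L5 pred L1: L1 stop@L0
  join L5 pred L2: L2 stop@L0
  join L5 pred L7: L7→L5 stop@L0
  join L6 pred L2: L2 stop@L0
  join L6 pred L5: L5 stop@L0
  L0: DF=∅
  L1: DF={L5}
  L2: DF={L4,L5,L6}
  L3: DF={L4}
  L4: DF=∅
  L5: DF={L5,L6}
  L6: DF=∅
  L7: DF={L5}
  L8: DF=∅

φ for n: defs {L3}
  DF⁺ = {L4}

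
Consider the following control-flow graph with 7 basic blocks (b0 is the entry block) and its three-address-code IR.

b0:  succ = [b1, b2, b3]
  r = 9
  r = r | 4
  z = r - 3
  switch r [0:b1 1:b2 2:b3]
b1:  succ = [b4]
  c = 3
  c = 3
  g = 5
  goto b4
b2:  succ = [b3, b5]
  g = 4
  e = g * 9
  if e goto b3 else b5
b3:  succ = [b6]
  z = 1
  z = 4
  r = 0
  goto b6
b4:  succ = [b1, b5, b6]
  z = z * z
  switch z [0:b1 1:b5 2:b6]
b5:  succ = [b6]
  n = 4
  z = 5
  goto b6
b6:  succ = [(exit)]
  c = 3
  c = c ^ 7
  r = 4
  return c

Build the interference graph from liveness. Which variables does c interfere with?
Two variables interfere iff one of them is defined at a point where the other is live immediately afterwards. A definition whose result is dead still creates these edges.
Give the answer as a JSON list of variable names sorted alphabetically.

Block summaries:
  b0: def={r,z} ue=∅
  b1: def={c,g} ue=∅
  b2: def={e,g} ue=∅
  b3: def={r,z} ue=∅
  b4: def={z} ue={z}
  b5: def={n,z} ue=∅
  b6: def={c,r} ue=∅

Liveness:
  b0 li=∅ lo={z}
  b1 li={z} lo={z}
  b2 li=∅ lo=∅
  b3 li=∅ lo=∅
  b4 li={z} lo={z}
  b5 li=∅ lo=∅
  b6 li=∅ lo=∅

Conflict graph:
  c: {r,z}
  e: ∅
  g: {z}
  n: ∅
  r: {c,z}
  z: {c,g,r}

N(c) = ["r", "z"]

Answer: ["r", "z"]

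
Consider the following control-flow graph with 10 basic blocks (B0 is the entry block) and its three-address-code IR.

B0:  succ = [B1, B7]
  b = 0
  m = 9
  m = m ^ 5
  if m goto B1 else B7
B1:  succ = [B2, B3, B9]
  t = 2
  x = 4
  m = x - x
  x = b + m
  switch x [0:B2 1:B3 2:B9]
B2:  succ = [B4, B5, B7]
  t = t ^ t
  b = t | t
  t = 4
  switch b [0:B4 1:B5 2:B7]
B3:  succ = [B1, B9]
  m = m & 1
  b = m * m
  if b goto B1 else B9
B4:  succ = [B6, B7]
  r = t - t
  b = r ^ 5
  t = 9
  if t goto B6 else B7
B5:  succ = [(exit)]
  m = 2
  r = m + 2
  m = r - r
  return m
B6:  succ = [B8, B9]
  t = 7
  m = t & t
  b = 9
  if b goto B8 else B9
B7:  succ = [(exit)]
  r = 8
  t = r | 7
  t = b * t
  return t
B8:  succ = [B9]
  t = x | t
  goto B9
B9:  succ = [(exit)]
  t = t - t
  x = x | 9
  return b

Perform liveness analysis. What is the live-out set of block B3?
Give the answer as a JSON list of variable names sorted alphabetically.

Per-block:
  B0: def={b,m} ue=∅
  B1: def={m,t,x} ue={b}
  B2: def={b,t} ue={t}
  B3: def={b,m} ue={m}
  B4: def={b,r,t} ue={t}
  B5: def={m,r} ue=∅
  B6: def={b,m,t} ue=∅
  B7: def={r,t} ue={b}
  B8: def={t} ue={t,x}
  B9: def={t,x} ue={b,t,x}

Live sets:
  B0 li=∅ lo={b}
  B1 li={b} lo={b,m,t,x}
  B2 li={t,x} lo={b,t,x}
  B3 li={m,t,x} lo={b,t,x}
  B4 li={t,x} lo={b,x}
  B5 li=∅ lo=∅
  B6 li={x} lo={b,t,x}
  B7 li={b} lo=∅
  B8 li={b,t,x} lo={b,t,x}
  B9 li={b,t,x} lo=∅

live-out(B3) = ["b", "t", "x"]

Answer: ["b", "t", "x"]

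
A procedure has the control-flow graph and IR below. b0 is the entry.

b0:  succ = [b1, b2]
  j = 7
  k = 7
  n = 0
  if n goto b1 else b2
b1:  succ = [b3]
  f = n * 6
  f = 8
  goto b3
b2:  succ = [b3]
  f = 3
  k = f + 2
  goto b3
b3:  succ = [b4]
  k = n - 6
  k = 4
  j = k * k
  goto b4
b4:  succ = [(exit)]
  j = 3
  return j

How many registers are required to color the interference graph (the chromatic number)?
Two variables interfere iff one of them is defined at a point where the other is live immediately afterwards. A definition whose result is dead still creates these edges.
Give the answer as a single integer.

Per-block:
  b0: {j,k,n} / ∅
  b1: {f} / {n}
  b2: {f,k} / ∅
  b3: {j,k} / {n}
  b4: {j} / ∅

Backward fixpoint:
  live b0: ∅→{n}
  live b1: {n}→{n}
  live b2: {n}→{n}
  live b3: {n}→∅
  live b4: ∅→∅

Conflict graph:
  f — {n}
  j — ∅
  k — {n}
  n — {f,k}

Registers:
  clique {f,n} ⇒ need ≥ 2
  2-colouring: R0={j,n}  R1={f,k}
  χ = 2

Answer: 2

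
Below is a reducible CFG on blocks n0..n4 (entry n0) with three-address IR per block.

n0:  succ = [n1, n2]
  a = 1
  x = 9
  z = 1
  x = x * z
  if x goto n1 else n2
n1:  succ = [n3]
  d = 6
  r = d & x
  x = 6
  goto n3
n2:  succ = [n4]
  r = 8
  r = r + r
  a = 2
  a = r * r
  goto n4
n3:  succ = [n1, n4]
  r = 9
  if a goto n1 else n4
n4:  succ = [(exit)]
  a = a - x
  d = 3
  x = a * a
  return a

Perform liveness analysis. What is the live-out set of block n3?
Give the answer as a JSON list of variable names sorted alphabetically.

Answer: ["a", "x"]

Derivation:
Per-block:
  n0 def {a,x,z} use ∅
  n1 def {d,r,x} use {x}
  n2 def {a,r} use ∅
  n3 def {r} use {a}
  n4 def {a,d,x} use {a,x}

Backward fixpoint:
  n0 li=∅ lo={a,x}
  n1 li={a,x} lo={a,x}
  n2 li={x} lo={a,x}
  n3 li={a,x} lo={a,x}
  n4 li={a,x} lo=∅

live-out(n3) = ["a", "x"]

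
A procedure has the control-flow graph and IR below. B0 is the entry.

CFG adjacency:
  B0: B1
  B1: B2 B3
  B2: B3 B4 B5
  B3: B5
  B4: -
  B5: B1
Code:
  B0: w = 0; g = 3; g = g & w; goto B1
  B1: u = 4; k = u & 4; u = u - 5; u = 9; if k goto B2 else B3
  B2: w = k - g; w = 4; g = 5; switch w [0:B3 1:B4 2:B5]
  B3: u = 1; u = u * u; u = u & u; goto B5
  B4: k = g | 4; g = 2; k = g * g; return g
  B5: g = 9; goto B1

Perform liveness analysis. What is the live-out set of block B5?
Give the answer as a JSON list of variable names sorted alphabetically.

Block summaries:
  B0: def={g,w} ue=∅
  B1: def={k,u} ue=∅
  B2: def={g,w} ue={g,k}
  B3: def={u} ue=∅
  B4: def={g,k} ue={g}
  B5: def={g} ue=∅

Liveness:
  live B0: ∅→{g}
  live B1: {g}→{g,k}
  live B2: {g,k}→{g}
  live B3: ∅→∅
  live B4: {g}→∅
  live B5: ∅→{g}

live-out(B5) = ["g"]

Answer: ["g"]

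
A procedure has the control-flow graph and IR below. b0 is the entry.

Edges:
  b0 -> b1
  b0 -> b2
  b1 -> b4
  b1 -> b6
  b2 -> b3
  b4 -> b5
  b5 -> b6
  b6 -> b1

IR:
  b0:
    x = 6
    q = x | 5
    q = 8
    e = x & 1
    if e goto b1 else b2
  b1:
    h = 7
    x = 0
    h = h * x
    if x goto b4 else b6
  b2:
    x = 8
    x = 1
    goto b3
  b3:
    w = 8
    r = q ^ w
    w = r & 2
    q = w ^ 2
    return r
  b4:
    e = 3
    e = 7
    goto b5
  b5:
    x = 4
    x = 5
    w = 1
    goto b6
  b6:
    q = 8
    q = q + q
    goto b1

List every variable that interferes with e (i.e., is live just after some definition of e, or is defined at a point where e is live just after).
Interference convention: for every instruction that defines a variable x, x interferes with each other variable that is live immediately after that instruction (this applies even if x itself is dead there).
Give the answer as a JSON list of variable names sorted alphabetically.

Per-block:
  b0 def {e,q,x} use ∅
  b1 def {h,x} use ∅
  b2 def {x} use ∅
  b3 def {q,r,w} use {q}
  b4 def {e} use ∅
  b5 def {w,x} use ∅
  b6 def {q} use ∅

Liveness:
  b0 li=∅ lo={q}
  b1 li=∅ lo=∅
  b2 li={q} lo={q}
  b3 li={q} lo=∅
  b4 li=∅ lo=∅
  b5 li=∅ lo=∅
  b6 li=∅ lo=∅

Interference:
  e: {q}
  h: {x}
  q: {e,r,w,x}
  r: {q,w}
  w: {q,r}
  x: {h,q}

N(e) = ["q"]

Answer: ["q"]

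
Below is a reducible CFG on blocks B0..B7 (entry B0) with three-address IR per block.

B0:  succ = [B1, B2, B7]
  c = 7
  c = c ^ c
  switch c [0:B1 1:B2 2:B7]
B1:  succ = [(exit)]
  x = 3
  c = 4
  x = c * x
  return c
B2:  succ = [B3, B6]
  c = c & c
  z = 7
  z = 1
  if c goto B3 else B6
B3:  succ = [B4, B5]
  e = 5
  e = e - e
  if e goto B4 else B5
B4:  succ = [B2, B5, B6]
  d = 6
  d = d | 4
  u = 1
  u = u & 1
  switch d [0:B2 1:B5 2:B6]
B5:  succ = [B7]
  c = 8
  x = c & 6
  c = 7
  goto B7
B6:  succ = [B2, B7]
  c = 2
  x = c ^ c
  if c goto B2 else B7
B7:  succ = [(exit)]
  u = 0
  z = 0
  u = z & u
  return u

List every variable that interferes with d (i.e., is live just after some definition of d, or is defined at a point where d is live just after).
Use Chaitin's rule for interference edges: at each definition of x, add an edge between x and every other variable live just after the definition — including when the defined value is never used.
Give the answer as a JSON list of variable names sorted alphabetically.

Per-block:
  B0: {c} / ∅
  B1: {c,x} / ∅
  B2: {c,z} / {c}
  B3: {e} / ∅
  B4: {d,u} / ∅
  B5: {c,x} / ∅
  B6: {c,x} / ∅
  B7: {u,z} / ∅

Live sets:
  B0 li=∅ lo={c}
  B1 li=∅ lo=∅
  B2 li={c} lo={c}
  B3 li={c} lo={c}
  B4 li={c} lo={c}
  B5 li=∅ lo=∅
  B6 li=∅ lo={c}
  B7 li=∅ lo=∅

Conflict graph:
  c — {d,e,u,x,z}
  d — {c,u}
  e — {c}
  u — {c,d,z}
  x — {c}
  z — {c,u}

N(d) = ["c", "u"]

Answer: ["c", "u"]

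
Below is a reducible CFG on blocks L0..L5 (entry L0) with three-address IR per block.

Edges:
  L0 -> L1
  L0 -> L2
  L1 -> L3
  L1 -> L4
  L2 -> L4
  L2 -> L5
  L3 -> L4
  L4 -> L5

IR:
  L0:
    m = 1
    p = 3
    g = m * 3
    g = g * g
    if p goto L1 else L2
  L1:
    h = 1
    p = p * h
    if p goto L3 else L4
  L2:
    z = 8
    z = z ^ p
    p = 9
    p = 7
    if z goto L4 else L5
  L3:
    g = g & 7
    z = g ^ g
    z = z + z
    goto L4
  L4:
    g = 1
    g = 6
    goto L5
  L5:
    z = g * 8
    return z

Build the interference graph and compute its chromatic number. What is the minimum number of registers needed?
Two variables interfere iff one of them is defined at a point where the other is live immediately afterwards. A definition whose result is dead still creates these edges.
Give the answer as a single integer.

Answer: 3

Working:
def/use:
  L0 def {g,m,p} use ∅
  L1 def {h,p} use {p}
  L2 def {p,z} use {p}
  L3 def {g,z} use {g}
  L4 def {g} use ∅
  L5 def {z} use {g}

Live sets:
  L0: in=∅ out={g,p}
  L1: in={g,p} out={g}
  L2: in={g,p} out={g}
  L3: in={g} out=∅
  L4: in=∅ out={g}
  L5: in={g} out=∅

Interfere edges:
  g — {h,p,z}
  h — {g,p}
  m — {p}
  p — {g,h,m,z}
  z — {g,p}

Colouring:
  {g,h,p} pairwise interfere (3-clique) ⇒ χ ≥ 3
  3-colouring: c0={p}  c1={g,m}  c2={h,z}
  χ = 3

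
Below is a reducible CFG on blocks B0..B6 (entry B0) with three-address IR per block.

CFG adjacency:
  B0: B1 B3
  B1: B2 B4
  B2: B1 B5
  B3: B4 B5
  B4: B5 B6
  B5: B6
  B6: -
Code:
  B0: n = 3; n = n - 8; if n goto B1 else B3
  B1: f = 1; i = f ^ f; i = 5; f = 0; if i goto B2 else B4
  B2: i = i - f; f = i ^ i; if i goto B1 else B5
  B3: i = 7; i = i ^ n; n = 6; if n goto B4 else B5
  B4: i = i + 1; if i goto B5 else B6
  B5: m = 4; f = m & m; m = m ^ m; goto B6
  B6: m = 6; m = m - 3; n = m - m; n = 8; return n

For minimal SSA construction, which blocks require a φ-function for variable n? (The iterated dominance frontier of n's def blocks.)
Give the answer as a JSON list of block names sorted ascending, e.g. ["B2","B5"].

Answer: ["B4", "B5", "B6"]

Analysis:
idom tree: B1←B0 B2←B1 B3←B0 B4←B0 B5←B0 B6←B0
Dom at joins:
  B1: preds {B0,B2}: {B0} ∩ {B0,B1,B2} = {B0}; idom=B0
  B4: preds {B1,B3}: {B0,B1} ∩ {B0,B3} = {B0}; idom=B0
  B5: preds {B2,B3,B4}: {B0,B1,B2} ∩ {B0,B3} ∩ {B0,B4} = {B0}; idom=B0
  B6: preds {B4,B5}: {B0,B4} ∩ {B0,B5} = {B0}; idom=B0

DF derivation:
  join B1 pred B0: · stop@B0
  join B1 pred B2: B2→B1 stop@B0
  join B4 pred B1: B1 stop@B0
  join B4 pred B3: B3 stop@B0
  join B5 pred B2: B2→B1 stop@B0
  join B5 pred B3: B3 stop@B0
  join B5 pred B4: B4 stop@B0
  join B6 pred B4: B4 stop@B0
  join B6 pred B5: B5 stop@B0
  DF(B0)=∅
  DF(B1)={B1,B4,B5}
  DF(B2)={B1,B5}
  DF(B3)={B4,B5}
  DF(B4)={B5,B6}
  DF(B5)={B6}
  DF(B6)=∅

φ for n: defs {B0,B3,B6}
  DF⁺ = {B4,B5,B6}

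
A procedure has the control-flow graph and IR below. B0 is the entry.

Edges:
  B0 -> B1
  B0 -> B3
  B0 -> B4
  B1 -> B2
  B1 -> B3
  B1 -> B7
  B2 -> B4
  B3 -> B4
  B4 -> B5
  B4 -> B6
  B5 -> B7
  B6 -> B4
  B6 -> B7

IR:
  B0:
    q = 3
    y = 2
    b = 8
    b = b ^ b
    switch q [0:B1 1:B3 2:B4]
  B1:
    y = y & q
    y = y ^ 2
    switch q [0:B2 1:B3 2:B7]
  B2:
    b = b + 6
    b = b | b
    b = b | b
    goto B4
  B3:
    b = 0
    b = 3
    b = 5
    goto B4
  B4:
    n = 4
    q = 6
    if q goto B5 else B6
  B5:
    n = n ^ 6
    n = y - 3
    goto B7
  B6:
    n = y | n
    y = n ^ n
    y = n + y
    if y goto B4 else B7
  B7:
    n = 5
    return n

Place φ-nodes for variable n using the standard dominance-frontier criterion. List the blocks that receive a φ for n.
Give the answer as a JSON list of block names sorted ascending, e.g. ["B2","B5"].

idom tree: B1←B0 B2←B1 B3←B0 B4←B0 B5←B4 B6←B4 B7←B0
Join-block Dom:
  B3: preds {B0,B1}: {B0} ∩ {B0,B1} = {B0}; idom=B0
  B4: preds {B0,B2,B3,B6}: {B0} ∩ {B0,B1,B2} ∩ {B0,B3} ∩ {B0,B4,B6} = {B0}; idom=B0
  B7: preds {B1,B5,B6}: {B0,B1} ∩ {B0,B4,B5} ∩ {B0,B4,B6} = {B0}; idom=B0

Frontier:
  B3←B0: walk · to B0
  B3←B1: walk B1 to B0
  B4←B0: walk · to B0
  B4←B2: walk B2→B1 to B0
  B4←B3: walk B3 to B0
  B4←B6: walk B6→B4 to B0
  B7←B1: walk B1 to B0
  B7←B5: walk B5→B4 to B0
  B7←B6: walk B6→B4 to B0
  B0 → ∅
  B1 → {B3,B4,B7}
  B2 → {B4}
  B3 → {B4}
  B4 → {B4,B7}
  B5 → {B7}
  B6 → {B4,B7}
  B7 → ∅

φ for n: defs {B4,B5,B6,B7}
  DF⁺ = {B4,B7}

Answer: ["B4", "B7"]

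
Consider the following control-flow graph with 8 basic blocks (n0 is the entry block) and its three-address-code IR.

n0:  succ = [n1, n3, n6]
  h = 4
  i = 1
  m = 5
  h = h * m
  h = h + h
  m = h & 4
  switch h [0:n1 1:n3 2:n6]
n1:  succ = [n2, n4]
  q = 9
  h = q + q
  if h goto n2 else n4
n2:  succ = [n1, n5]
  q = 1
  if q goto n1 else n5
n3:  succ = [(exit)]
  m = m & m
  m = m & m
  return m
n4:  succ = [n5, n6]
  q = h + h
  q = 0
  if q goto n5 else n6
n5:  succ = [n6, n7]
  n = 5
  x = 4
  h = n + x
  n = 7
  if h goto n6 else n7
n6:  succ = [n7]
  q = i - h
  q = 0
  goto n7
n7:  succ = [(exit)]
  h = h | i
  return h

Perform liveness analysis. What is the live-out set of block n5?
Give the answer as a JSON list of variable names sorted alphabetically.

Block summaries:
  n0 def {h,i,m} use ∅
  n1 def {h,q} use ∅
  n2 def {q} use ∅
  n3 def {m} use {m}
  n4 def {q} use {h}
  n5 def {h,n,x} use ∅
  n6 def {q} use {h,i}
  n7 def {h} use {h,i}

Liveness:
  live n0: ∅→{h,i,m}
  live n1: {i}→{h,i}
  live n2: {i}→{i}
  live n3: {m}→∅
  live n4: {h,i}→{h,i}
  live n5: {i}→{h,i}
  live n6: {h,i}→{h,i}
  live n7: {h,i}→∅

live-out(n5) = ["h", "i"]

Answer: ["h", "i"]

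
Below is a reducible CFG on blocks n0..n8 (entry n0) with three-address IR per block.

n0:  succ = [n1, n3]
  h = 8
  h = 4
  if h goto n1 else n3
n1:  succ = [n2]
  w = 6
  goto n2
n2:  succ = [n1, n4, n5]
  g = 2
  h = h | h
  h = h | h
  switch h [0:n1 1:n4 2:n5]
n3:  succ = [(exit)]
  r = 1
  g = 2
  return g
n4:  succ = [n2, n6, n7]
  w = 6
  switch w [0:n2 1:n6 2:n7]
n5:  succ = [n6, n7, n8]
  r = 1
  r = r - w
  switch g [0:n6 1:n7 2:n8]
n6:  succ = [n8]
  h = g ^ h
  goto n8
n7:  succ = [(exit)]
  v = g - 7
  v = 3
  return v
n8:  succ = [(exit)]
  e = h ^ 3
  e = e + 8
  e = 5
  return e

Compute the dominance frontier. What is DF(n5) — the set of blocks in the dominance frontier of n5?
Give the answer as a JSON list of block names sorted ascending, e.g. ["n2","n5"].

idom tree: n1←n0 n2←n1 n3←n0 n4←n2 n5←n2 n6←n2 n7←n2 n8←n2
Join-block Dom:
  n1: preds {n0,n2}: {n0} ∩ {n0,n1,n2} = {n0}; idom=n0
  n2: preds {n1,n4}: {n0,n1} ∩ {n0,n1,n2,n4} = {n0,n1}; idom=n1
  n6: preds {n4,n5}: {n0,n1,n2,n4} ∩ {n0,n1,n2,n5} = {n0,n1,n2}; idom=n2
  n7: preds {n4,n5}: {n0,n1,n2,n4} ∩ {n0,n1,n2,n5} = {n0,n1,n2}; idom=n2
  n8: preds {n5,n6}: {n0,n1,n2,n5} ∩ {n0,n1,n2,n6} = {n0,n1,n2}; idom=n2

DF walk-up:
  n1←n0: walk · to n0
  n1←n2: walk n2→n1 to n0
  n2←n1: walk · to n1
  n2←n4: walk n4→n2 to n1
  n6←n4: walk n4 to n2
  n6←n5: walk n5 to n2
  n7←n4: walk n4 to n2
  n7←n5: walk n5 to n2
  n8←n5: walk n5 to n2
  n8←n6: walk n6 to n2
  n0 → ∅
  n1 → {n1}
  n2 → {n1,n2}
  n3 → ∅
  n4 → {n2,n6,n7}
  n5 → {n6,n7,n8}
  n6 → {n8}
  n7 → ∅
  n8 → ∅

DF(n5) = ["n6", "n7", "n8"]

Answer: ["n6", "n7", "n8"]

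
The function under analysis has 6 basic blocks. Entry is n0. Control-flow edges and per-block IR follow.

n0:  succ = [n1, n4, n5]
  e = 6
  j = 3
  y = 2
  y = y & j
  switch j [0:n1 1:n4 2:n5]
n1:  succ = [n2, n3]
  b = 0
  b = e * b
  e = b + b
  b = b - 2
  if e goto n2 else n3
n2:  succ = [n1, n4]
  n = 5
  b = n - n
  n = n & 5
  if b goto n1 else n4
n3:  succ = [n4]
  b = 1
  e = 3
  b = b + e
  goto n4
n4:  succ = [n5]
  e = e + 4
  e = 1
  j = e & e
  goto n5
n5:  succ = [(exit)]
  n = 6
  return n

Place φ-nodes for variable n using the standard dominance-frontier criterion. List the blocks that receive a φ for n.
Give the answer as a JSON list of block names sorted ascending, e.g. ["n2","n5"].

idom tree: n1←n0 n2←n1 n3←n1 n4←n0 n5←n0
Dom∩ at merges:
  n1: preds {n0,n2}: {n0} ∩ {n0,n1,n2} = {n0}; idom=n0
  n4: preds {n0,n2,n3}: {n0} ∩ {n0,n1,n2} ∩ {n0,n1,n3} = {n0}; idom=n0
  n5: preds {n0,n4}: {n0} ∩ {n0,n4} = {n0}; idom=n0

DF derivation:
  join n1 pred n0: · stop@n0
  join n1 pred n2: n2→n1 stop@n0
  join n4 pred n0: · stop@n0
  join n4 pred n2: n2→n1 stop@n0
  join n4 pred n3: n3→n1 stop@n0
  join n5 pred n0: · stop@n0
  join n5 pred n4: n4 stop@n0
  n0: DF=∅
  n1: DF={n1,n4}
  n2: DF={n1,n4}
  n3: DF={n4}
  n4: DF={n5}
  n5: DF=∅

φ for n: defs {n2,n5}
  DF⁺ = {n1,n4,n5}

Answer: ["n1", "n4", "n5"]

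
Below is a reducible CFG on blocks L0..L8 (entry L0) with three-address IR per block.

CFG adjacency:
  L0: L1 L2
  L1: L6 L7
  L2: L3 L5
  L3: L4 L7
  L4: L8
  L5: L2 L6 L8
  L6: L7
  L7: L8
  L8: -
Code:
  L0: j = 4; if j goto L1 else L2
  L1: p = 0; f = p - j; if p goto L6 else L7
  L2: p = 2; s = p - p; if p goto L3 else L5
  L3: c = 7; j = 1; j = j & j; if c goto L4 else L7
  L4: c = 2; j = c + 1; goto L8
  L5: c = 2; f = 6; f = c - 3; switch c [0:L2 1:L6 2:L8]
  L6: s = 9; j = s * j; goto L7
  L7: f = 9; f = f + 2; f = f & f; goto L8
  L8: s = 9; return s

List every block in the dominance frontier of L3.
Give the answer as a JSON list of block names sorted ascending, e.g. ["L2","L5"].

Answer: ["L7", "L8"]

Derivation:
idom tree: L1←L0 L2←L0 L3←L2 L4←L3 L5←L2 L6←L0 L7←L0 L8←L0
Dom at joins:
  L2: preds {L0,L5}: {L0} ∩ {L0,L2,L5} = {L0}; idom=L0
  L6: preds {L1,L5}: {L0,L1} ∩ {L0,L2,L5} = {L0}; idom=L0
  L7: preds {L1,L3,L6}: {L0,L1} ∩ {L0,L2,L3} ∩ {L0,L6} = {L0}; idom=L0
  L8: preds {L4,L5,L7}: {L0,L2,L3,L4} ∩ {L0,L2,L5} ∩ {L0,L7} = {L0}; idom=L0

Frontier:
  join L2 pred L0: · stop@L0
  join L2 pred L5: L5→L2 stop@L0
  join L6 pred L1: L1 stop@L0
  join L6 pred L5: L5→L2 stop@L0
  join L7 pred L1: L1 stop@L0
  join L7 pred L3: L3→L2 stop@L0
  join L7 pred L6: L6 stop@L0
  join L8 pred L4: L4→L3→L2 stop@L0
  join L8 pred L5: L5→L2 stop@L0
  join L8 pred L7: L7 stop@L0
  L0 → ∅
  L1 → {L6,L7}
  L2 → {L2,L6,L7,L8}
  L3 → {L7,L8}
  L4 → {L8}
  L5 → {L2,L6,L8}
  L6 → {L7}
  L7 → {L8}
  L8 → ∅

DF(L3) = ["L7", "L8"]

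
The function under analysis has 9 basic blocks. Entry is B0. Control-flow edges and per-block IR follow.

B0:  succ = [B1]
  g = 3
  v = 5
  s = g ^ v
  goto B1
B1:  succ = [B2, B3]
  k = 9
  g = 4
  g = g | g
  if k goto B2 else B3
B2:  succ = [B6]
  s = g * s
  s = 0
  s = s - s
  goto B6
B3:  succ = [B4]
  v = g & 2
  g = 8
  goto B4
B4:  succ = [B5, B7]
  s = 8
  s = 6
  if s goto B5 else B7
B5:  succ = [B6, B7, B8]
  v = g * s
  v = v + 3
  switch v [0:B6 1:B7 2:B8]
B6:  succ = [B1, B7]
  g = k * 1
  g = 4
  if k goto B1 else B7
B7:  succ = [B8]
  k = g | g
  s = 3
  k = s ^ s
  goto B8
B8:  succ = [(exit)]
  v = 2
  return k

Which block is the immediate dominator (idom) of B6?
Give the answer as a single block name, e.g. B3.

idom tree: B1←B0 B2←B1 B3←B1 B4←B3 B5←B4 B6←B1 B7←B1 B8←B1
Join-block Dom:
  B1: preds {B0,B6}: {B0} ∩ {B0,B1,B6} = {B0}; idom=B0
  B6: preds {B2,B5}: {B0,B1,B2} ∩ {B0,B1,B3,B4,B5} = {B0,B1}; idom=B1
  B7: preds {B4,B5,B6}: {B0,B1,B3,B4} ∩ {B0,B1,B3,B4,B5} ∩ {B0,B1,B6} = {B0,B1}; idom=B1
  B8: preds {B5,B7}: {B0,B1,B3,B4,B5} ∩ {B0,B1,B7} = {B0,B1}; idom=B1

idom(B6) = B1

Answer: B1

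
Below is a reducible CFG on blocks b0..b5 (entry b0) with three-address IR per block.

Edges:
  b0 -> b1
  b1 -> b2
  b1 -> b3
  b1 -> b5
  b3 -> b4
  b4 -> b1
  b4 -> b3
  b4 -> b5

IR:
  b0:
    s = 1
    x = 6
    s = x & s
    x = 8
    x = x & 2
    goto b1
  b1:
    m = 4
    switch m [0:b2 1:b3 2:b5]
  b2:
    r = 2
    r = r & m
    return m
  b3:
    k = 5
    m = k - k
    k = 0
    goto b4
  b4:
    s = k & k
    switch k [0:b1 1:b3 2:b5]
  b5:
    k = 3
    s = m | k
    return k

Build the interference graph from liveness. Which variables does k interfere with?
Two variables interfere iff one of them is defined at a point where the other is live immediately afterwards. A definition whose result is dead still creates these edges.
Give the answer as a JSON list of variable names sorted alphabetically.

def/use:
  b0: {s,x} / ∅
  b1: {m} / ∅
  b2: {r} / {m}
  b3: {k,m} / ∅
  b4: {s} / {k}
  b5: {k,s} / {m}

Live sets:
  b0 li=∅ lo=∅
  b1 li=∅ lo={m}
  b2 li={m} lo=∅
  b3 li=∅ lo={k,m}
  b4 li={k,m} lo={m}
  b5 li={m} lo=∅

Interfere edges:
  k↔{m,s}
  m↔{k,r,s}
  r↔{m}
  s↔{k,m,x}
  x↔{s}

N(k) = ["m", "s"]

Answer: ["m", "s"]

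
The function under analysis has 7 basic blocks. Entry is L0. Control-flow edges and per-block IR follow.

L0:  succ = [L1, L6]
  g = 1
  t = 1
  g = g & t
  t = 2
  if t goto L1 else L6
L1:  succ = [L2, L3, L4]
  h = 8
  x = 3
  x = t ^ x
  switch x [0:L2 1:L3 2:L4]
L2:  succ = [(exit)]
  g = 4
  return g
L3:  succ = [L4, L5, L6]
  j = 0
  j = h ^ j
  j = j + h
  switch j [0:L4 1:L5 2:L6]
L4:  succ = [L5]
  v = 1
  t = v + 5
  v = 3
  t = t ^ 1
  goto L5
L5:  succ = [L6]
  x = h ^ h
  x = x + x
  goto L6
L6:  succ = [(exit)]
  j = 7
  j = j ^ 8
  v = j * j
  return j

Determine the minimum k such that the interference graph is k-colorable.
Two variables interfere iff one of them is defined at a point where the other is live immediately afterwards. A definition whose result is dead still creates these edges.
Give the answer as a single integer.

Block summaries:
  L0: def={g,t} ue=∅
  L1: def={h,x} ue={t}
  L2: def={g} ue=∅
  L3: def={j} ue={h}
  L4: def={t,v} ue=∅
  L5: def={x} ue={h}
  L6: def={j,v} ue=∅

Backward fixpoint:
  L0: in=∅ out={t}
  L1: in={t} out={h}
  L2: in=∅ out=∅
  L3: in={h} out={h}
  L4: in={h} out={h}
  L5: in={h} out=∅
  L6: in=∅ out=∅

Interference:
  g↔{t}
  h↔{j,t,v,x}
  j↔{h,v}
  t↔{g,h,v,x}
  v↔{h,j,t}
  x↔{h,t}

Registers:
  clique {h,j,v} ⇒ need ≥ 3
  assign g→R0 h→R0 j→R1 t→R1 v→R2 x→R2 — no edge inside a register ⇒ χ ≤ 3
  χ = 3

Answer: 3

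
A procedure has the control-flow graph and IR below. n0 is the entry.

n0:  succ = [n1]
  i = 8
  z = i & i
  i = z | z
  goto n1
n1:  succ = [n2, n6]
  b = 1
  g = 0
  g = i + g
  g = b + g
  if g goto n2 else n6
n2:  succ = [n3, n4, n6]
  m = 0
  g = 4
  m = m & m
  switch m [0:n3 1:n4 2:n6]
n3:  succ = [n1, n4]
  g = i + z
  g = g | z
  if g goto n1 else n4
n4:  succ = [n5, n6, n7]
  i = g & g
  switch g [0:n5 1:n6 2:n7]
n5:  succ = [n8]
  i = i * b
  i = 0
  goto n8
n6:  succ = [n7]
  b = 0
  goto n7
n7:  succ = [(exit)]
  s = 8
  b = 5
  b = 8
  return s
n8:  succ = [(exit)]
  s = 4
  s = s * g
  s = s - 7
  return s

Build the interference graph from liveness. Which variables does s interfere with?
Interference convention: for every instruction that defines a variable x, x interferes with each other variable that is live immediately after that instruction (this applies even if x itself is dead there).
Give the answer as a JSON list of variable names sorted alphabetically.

def/use:
  n0: def={i,z} ue=∅
  n1: def={b,g} ue={i}
  n2: def={g,m} ue=∅
  n3: def={g} ue={i,z}
  n4: def={i} ue={g}
  n5: def={i} ue={b,i}
  n6: def={b} ue=∅
  n7: def={b,s} ue=∅
  n8: def={s} ue={g}

Liveness:
  n0: in=∅ out={i,z}
  n1: in={i,z} out={b,i,z}
  n2: in={b,i,z} out={b,g,i,z}
  n3: in={b,i,z} out={b,g,i,z}
  n4: in={b,g} out={b,g,i}
  n5: in={b,g,i} out={g}
  n6: in=∅ out=∅
  n7: in=∅ out=∅
  n8: in={g} out=∅

Conflict graph:
  b↔{g,i,m,s,z}
  g↔{b,i,m,s,z}
  i↔{b,g,m,z}
  m↔{b,g,i,z}
  s↔{b,g}
  z↔{b,g,i,m}

N(s) = ["b", "g"]

Answer: ["b", "g"]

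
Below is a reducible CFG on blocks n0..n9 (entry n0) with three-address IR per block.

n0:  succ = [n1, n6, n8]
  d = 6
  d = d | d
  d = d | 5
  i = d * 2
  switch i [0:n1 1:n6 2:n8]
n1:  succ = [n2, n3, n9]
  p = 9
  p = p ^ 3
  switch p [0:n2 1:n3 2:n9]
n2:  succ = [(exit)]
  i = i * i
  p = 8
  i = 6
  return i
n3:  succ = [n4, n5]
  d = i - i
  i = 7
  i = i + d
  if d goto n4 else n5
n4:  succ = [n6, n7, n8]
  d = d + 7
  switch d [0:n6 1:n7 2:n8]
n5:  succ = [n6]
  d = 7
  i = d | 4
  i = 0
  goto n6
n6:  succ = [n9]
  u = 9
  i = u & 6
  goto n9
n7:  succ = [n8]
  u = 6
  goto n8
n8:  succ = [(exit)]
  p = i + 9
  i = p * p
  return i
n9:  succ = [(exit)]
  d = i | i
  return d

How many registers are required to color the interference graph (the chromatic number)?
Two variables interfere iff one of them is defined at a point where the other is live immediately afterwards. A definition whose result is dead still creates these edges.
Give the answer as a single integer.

Answer: 2

Working:
def/use:
  n0: {d,i} / ∅
  n1: {p} / ∅
  n2: {i,p} / {i}
  n3: {d,i} / {i}
  n4: {d} / {d}
  n5: {d,i} / ∅
  n6: {i,u} / ∅
  n7: {u} / ∅
  n8: {i,p} / {i}
  n9: {d} / {i}

Live sets:
  n0 li=∅ lo={i}
  n1 li={i} lo={i}
  n2 li={i} lo=∅
  n3 li={i} lo={d,i}
  n4 li={d,i} lo={i}
  n5 li=∅ lo=∅
  n6 li=∅ lo={i}
  n7 li={i} lo={i}
  n8 li={i} lo=∅
  n9 li={i} lo=∅

Interference:
  d: {i}
  i: {d,p,u}
  p: {i}
  u: {i}

Registers:
  clique {d,i} ⇒ need ≥ 2
  2-colouring: R0={i}  R1={d,p,u}
  χ = 2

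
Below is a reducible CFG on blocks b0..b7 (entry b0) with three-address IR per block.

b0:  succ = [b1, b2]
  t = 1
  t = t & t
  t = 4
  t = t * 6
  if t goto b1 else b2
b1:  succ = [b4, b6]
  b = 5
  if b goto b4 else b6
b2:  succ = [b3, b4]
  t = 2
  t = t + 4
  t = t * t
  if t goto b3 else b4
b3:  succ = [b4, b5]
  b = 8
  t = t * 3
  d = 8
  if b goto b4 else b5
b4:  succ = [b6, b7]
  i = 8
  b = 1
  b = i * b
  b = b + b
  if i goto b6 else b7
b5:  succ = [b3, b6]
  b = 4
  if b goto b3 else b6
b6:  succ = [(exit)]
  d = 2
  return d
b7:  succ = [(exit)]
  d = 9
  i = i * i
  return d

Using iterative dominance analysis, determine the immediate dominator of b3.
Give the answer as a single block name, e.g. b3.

idom tree: b1←b0 b2←b0 b3←b2 b4←b0 b5←b3 b6←b0 b7←b4
Join-block Dom:
  b3: preds {b2,b5}: {b0,b2} ∩ {b0,b2,b3,b5} = {b0,b2}; idom=b2
  b4: preds {b1,b2,b3}: {b0,b1} ∩ {b0,b2} ∩ {b0,b2,b3} = {b0}; idom=b0
  b6: preds {b1,b4,b5}: {b0,b1} ∩ {b0,b4} ∩ {b0,b2,b3,b5} = {b0}; idom=b0

idom(b3) = b2

Answer: b2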